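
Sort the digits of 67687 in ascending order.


The number 67687 has digits: 6, 7, 6, 8, 7
Sorted: 6, 6, 7, 7, 8
Joining the sorted digits gives the result.
Final answer: 66778


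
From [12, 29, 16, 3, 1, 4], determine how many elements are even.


Check each element:
  12 is even
  29 is odd
  16 is even
  3 is odd
  1 is odd
  4 is even
Evens: [12, 16, 4]
Count of evens = 3
Final answer: 3


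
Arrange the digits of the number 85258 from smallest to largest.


The number 85258 has digits: 8, 5, 2, 5, 8
Sorted: 2, 5, 5, 8, 8
Joining the sorted digits gives the result.
Final answer: 25588


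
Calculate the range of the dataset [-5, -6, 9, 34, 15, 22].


Maximum value: 34
Minimum value: -6
Range = 34 - (-6) = 40
Final answer: 40


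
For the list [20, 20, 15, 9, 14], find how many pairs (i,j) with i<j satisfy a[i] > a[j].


For each element, count the later elements that are smaller than it:
  20 (index 0): smaller elements after it = [15, 9, 14] -> 3
  20 (index 1): smaller elements after it = [15, 9, 14] -> 3
  15 (index 2): smaller elements after it = [9, 14] -> 2
  9 (index 3): smaller elements after it = [] -> 0
Total inversions = 3 + 3 + 2 + 0 = 8
Final answer: 8


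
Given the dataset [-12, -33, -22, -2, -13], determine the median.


First, sort the list: [-33, -22, -13, -12, -2]
The list has 5 elements (odd count).
The middle index is 2 (0-based), and the element there is -13.
Final answer: -13


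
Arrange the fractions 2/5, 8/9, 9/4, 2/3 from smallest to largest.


Convert to decimal for comparison:
  2/5 = 0.4
  8/9 = 0.8889
  9/4 = 2.25
  2/3 = 0.6667
Decimals in increasing order: 0.4 < 0.6667 < 0.8889 < 2.25
Writing each back as its fraction gives the sorted order.
Final answer: 2/5, 2/3, 8/9, 9/4


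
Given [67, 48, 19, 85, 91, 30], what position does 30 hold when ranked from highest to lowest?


Sort descending: [91, 85, 67, 48, 30, 19]
Find 30 in the sorted list.
30 is at position 5.
Final answer: 5


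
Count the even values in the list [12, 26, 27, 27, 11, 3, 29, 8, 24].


Check each element:
  12 is even
  26 is even
  27 is odd
  27 is odd
  11 is odd
  3 is odd
  29 is odd
  8 is even
  24 is even
Evens: [12, 26, 8, 24]
Count of evens = 4
Final answer: 4


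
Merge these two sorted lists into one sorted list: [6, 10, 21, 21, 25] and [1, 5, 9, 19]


List A: [6, 10, 21, 21, 25]
List B: [1, 5, 9, 19]
Repeatedly compare the front elements and take the smaller:
  6 vs 1 -> take 1
  6 vs 5 -> take 5
  6 vs 9 -> take 6
  10 vs 9 -> take 9
  10 vs 19 -> take 10
  21 vs 19 -> take 19
  B is exhausted; append the rest of A: [21, 21, 25]
Final answer: [1, 5, 6, 9, 10, 19, 21, 21, 25]


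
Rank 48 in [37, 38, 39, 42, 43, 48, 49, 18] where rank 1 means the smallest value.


Sort ascending: [18, 37, 38, 39, 42, 43, 48, 49]
Find 48 in the sorted list.
48 is at position 7 (1-indexed).
Final answer: 7


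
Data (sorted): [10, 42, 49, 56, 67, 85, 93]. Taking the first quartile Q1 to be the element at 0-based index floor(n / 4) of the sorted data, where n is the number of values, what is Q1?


The list has n = 7 elements.
Q1 index = floor(7 / 4) = floor(1.75) = 1
Counting from index 0 in the sorted data, the element at index 1 is 42.
Final answer: 42


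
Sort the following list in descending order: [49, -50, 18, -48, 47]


Original list: [49, -50, 18, -48, 47]
Repeatedly take the largest remaining element:
  Remaining [49, -50, 18, -48, 47] -> largest is 49
  Remaining [-50, 18, -48, 47] -> largest is 47
  Remaining [-50, 18, -48] -> largest is 18
  Remaining [-50, -48] -> largest is -48
  Remaining [-50] -> largest is -50
Collecting the picks in order gives the descending list.
Final answer: [49, 47, 18, -48, -50]


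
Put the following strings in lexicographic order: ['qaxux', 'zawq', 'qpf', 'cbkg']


Compare strings character by character (the first differing letter decides):
  'cbkg' < 'qaxux' since 'c' < 'q' at position 1
  'qaxux' < 'qpf' since 'a' < 'p' at position 2
  'qpf' < 'zawq' since 'q' < 'z' at position 1
Chaining these comparisons gives the alphabetical order.
Final answer: ['cbkg', 'qaxux', 'qpf', 'zawq']


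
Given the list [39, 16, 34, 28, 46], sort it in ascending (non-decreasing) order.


Original list: [39, 16, 34, 28, 46]
Repeatedly take the smallest remaining element:
  Remaining [39, 16, 34, 28, 46] -> smallest is 16
  Remaining [39, 34, 28, 46] -> smallest is 28
  Remaining [39, 34, 46] -> smallest is 34
  Remaining [39, 46] -> smallest is 39
  Remaining [46] -> smallest is 46
Collecting the picks in order gives the sorted list.
Final answer: [16, 28, 34, 39, 46]


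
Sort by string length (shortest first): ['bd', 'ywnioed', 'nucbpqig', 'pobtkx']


Compute lengths:
  'bd' has length 2
  'ywnioed' has length 7
  'nucbpqig' has length 8
  'pobtkx' has length 6
Lengths in increasing order: 2 < 6 < 7 < 8
Listing the words in that order gives the answer.
Final answer: ['bd', 'pobtkx', 'ywnioed', 'nucbpqig']


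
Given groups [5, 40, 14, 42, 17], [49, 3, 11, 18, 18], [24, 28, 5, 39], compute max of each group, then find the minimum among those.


Find max of each group:
  Group 1: [5, 40, 14, 42, 17] -> max = 42
  Group 2: [49, 3, 11, 18, 18] -> max = 49
  Group 3: [24, 28, 5, 39] -> max = 39
Maxes: [42, 49, 39]
Minimum of maxes = 39
Final answer: 39


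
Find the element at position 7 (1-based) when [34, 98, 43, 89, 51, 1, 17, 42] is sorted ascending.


Sort ascending: [1, 17, 34, 42, 43, 51, 89, 98]
The 7th element (1-indexed) is at index 6.
Value = 89
Final answer: 89


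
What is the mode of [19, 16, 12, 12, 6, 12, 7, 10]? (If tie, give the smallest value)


Count the frequency of each value:
  6 appears 1 time(s)
  7 appears 1 time(s)
  10 appears 1 time(s)
  12 appears 3 time(s)
  16 appears 1 time(s)
  19 appears 1 time(s)
Maximum frequency is 3.
Only 12 reaches that frequency, so it is the mode.
Final answer: 12


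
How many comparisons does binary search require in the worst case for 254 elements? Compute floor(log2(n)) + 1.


Binary search halves the search space each step.
Maximum comparisons = floor(log2(254)) + 1
log2(254) = 7.9887
floor(log2(254)) = 7, so 7 + 1 = 8
Final answer: 8


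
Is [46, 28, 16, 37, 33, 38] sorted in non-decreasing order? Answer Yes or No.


Check consecutive pairs:
  46 <= 28? False
  28 <= 16? False
  16 <= 37? True
  37 <= 33? False
  33 <= 38? True
3 consecutive pair(s) are out of order, so the list is not sorted.
Final answer: No


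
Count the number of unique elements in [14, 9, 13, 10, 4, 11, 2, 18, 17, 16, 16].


List all unique values:
Distinct values: [2, 4, 9, 10, 11, 13, 14, 16, 17, 18]
Count = 10
Final answer: 10


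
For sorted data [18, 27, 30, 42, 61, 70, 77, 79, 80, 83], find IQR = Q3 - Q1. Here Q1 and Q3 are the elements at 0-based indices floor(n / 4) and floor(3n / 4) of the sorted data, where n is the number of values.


The data has n = 10 elements.
Q1 index = floor(10 / 4) = floor(2.5) = 2; Q3 index = floor(3 * 10 / 4) = floor(7.5) = 7
Q1 = element at index 2 = 30
Q3 = element at index 7 = 79
IQR = 79 - 30 = 49
Final answer: 49


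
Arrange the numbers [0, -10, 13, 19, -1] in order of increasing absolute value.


Compute absolute values:
  |0| = 0
  |-10| = 10
  |13| = 13
  |19| = 19
  |-1| = 1
Absolute values in increasing order: 0 < 1 < 10 < 13 < 19
Listing the original numbers in that order gives the answer.
Final answer: [0, -1, -10, 13, 19]


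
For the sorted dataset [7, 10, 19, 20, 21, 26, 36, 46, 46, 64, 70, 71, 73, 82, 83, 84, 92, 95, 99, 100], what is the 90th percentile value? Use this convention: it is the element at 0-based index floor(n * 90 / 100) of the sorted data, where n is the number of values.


The dataset has n = 20 elements.
Index = floor(20 * 90 / 100) = floor(1800 / 100) = floor(18) = 18
Counting from index 0 in the sorted data, the element at index 18 is 99.
Final answer: 99


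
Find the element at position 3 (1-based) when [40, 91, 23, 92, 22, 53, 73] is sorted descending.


Sort descending: [92, 91, 73, 53, 40, 23, 22]
The 3rd element (1-indexed) is at index 2.
Value = 73
Final answer: 73


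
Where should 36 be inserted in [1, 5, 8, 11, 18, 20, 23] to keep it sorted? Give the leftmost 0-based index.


List is sorted: [1, 5, 8, 11, 18, 20, 23]
We need the leftmost position where 36 can be inserted, i.e. the first index whose element is >= 36 (or the end of the list if none is).
Binary search with low=0, high=7 (0-based indices):
  low=0, high=7, mid=3: a[3]=11 < 36, so low = 4
  low=4, high=7, mid=5: a[5]=20 < 36, so low = 6
  low=6, high=7, mid=6: a[6]=23 < 36, so low = 7
Now low = high = 7, so the insertion index is 7.
Final answer: 7


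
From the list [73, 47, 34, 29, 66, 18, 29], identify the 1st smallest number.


Sort ascending: [18, 29, 29, 34, 47, 66, 73]
The 1st element (1-indexed) is at index 0.
Value = 18
Final answer: 18


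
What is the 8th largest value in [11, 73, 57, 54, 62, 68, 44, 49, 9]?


Sort descending: [73, 68, 62, 57, 54, 49, 44, 11, 9]
The 8th element (1-indexed) is at index 7.
Value = 11
Final answer: 11


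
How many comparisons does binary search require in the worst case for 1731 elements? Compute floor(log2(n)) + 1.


Binary search halves the search space each step.
Maximum comparisons = floor(log2(1731)) + 1
log2(1731) = 10.7574
floor(log2(1731)) = 10, so 10 + 1 = 11
Final answer: 11


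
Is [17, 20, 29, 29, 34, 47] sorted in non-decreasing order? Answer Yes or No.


Check consecutive pairs:
  17 <= 20? True
  20 <= 29? True
  29 <= 29? True
  29 <= 34? True
  34 <= 47? True
Every consecutive pair is in order, so the list is non-decreasing.
Final answer: Yes


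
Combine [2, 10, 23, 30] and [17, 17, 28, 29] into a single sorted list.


List A: [2, 10, 23, 30]
List B: [17, 17, 28, 29]
Repeatedly compare the front elements and take the smaller:
  2 vs 17 -> take 2
  10 vs 17 -> take 10
  23 vs 17 -> take 17
  23 vs 17 -> take 17
  23 vs 28 -> take 23
  30 vs 28 -> take 28
  30 vs 29 -> take 29
  B is exhausted; append the rest of A: [30]
Final answer: [2, 10, 17, 17, 23, 28, 29, 30]


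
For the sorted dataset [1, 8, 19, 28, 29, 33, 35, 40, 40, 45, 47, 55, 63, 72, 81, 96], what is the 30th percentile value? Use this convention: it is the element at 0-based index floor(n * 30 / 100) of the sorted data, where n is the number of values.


The dataset has n = 16 elements.
Index = floor(16 * 30 / 100) = floor(480 / 100) = floor(4.8) = 4
Counting from index 0 in the sorted data, the element at index 4 is 29.
Final answer: 29


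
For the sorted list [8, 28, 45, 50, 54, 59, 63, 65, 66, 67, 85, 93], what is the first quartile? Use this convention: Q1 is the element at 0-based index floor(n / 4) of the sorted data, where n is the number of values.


The list has n = 12 elements.
Q1 index = floor(12 / 4) = floor(3) = 3
Counting from index 0 in the sorted data, the element at index 3 is 50.
Final answer: 50


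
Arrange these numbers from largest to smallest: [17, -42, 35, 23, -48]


Original list: [17, -42, 35, 23, -48]
Repeatedly take the largest remaining element:
  Remaining [17, -42, 35, 23, -48] -> largest is 35
  Remaining [17, -42, 23, -48] -> largest is 23
  Remaining [17, -42, -48] -> largest is 17
  Remaining [-42, -48] -> largest is -42
  Remaining [-48] -> largest is -48
Collecting the picks in order gives the descending list.
Final answer: [35, 23, 17, -42, -48]


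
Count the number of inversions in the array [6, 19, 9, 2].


For each element, count the later elements that are smaller than it:
  6 (index 0): smaller elements after it = [2] -> 1
  19 (index 1): smaller elements after it = [9, 2] -> 2
  9 (index 2): smaller elements after it = [2] -> 1
Total inversions = 1 + 2 + 1 = 4
Final answer: 4


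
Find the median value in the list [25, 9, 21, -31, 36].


First, sort the list: [-31, 9, 21, 25, 36]
The list has 5 elements (odd count).
The middle index is 2 (0-based), and the element there is 21.
Final answer: 21


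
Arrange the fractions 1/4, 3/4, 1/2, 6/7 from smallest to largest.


Convert to decimal for comparison:
  1/4 = 0.25
  3/4 = 0.75
  1/2 = 0.5
  6/7 = 0.8571
Decimals in increasing order: 0.25 < 0.5 < 0.75 < 0.8571
Writing each back as its fraction gives the sorted order.
Final answer: 1/4, 1/2, 3/4, 6/7


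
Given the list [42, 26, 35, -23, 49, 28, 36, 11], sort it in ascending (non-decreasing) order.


Original list: [42, 26, 35, -23, 49, 28, 36, 11]
Repeatedly take the smallest remaining element:
  Remaining [42, 26, 35, -23, 49, 28, 36, 11] -> smallest is -23
  Remaining [42, 26, 35, 49, 28, 36, 11] -> smallest is 11
  Remaining [42, 26, 35, 49, 28, 36] -> smallest is 26
  Remaining [42, 35, 49, 28, 36] -> smallest is 28
  Remaining [42, 35, 49, 36] -> smallest is 35
  Remaining [42, 49, 36] -> smallest is 36
  Remaining [42, 49] -> smallest is 42
  Remaining [49] -> smallest is 49
Collecting the picks in order gives the sorted list.
Final answer: [-23, 11, 26, 28, 35, 36, 42, 49]


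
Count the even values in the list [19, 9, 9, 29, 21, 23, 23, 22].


Check each element:
  19 is odd
  9 is odd
  9 is odd
  29 is odd
  21 is odd
  23 is odd
  23 is odd
  22 is even
Evens: [22]
Count of evens = 1
Final answer: 1


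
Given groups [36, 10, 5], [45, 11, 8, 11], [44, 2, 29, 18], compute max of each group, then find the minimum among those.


Find max of each group:
  Group 1: [36, 10, 5] -> max = 36
  Group 2: [45, 11, 8, 11] -> max = 45
  Group 3: [44, 2, 29, 18] -> max = 44
Maxes: [36, 45, 44]
Minimum of maxes = 36
Final answer: 36


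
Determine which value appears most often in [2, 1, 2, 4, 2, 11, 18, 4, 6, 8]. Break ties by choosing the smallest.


Count the frequency of each value:
  1 appears 1 time(s)
  2 appears 3 time(s)
  4 appears 2 time(s)
  6 appears 1 time(s)
  8 appears 1 time(s)
  11 appears 1 time(s)
  18 appears 1 time(s)
Maximum frequency is 3.
Only 2 reaches that frequency, so it is the mode.
Final answer: 2


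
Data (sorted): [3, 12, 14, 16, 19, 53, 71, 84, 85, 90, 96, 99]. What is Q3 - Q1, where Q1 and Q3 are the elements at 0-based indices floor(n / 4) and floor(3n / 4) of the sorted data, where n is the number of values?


The data has n = 12 elements.
Q1 index = floor(12 / 4) = floor(3) = 3; Q3 index = floor(3 * 12 / 4) = floor(9) = 9
Q1 = element at index 3 = 16
Q3 = element at index 9 = 90
IQR = 90 - 16 = 74
Final answer: 74


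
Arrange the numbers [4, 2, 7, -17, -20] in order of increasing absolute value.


Compute absolute values:
  |4| = 4
  |2| = 2
  |7| = 7
  |-17| = 17
  |-20| = 20
Absolute values in increasing order: 2 < 4 < 7 < 17 < 20
Listing the original numbers in that order gives the answer.
Final answer: [2, 4, 7, -17, -20]


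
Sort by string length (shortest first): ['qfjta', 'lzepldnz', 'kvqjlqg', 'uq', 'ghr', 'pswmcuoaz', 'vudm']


Compute lengths:
  'qfjta' has length 5
  'lzepldnz' has length 8
  'kvqjlqg' has length 7
  'uq' has length 2
  'ghr' has length 3
  'pswmcuoaz' has length 9
  'vudm' has length 4
Lengths in increasing order: 2 < 3 < 4 < 5 < 7 < 8 < 9
Listing the words in that order gives the answer.
Final answer: ['uq', 'ghr', 'vudm', 'qfjta', 'kvqjlqg', 'lzepldnz', 'pswmcuoaz']


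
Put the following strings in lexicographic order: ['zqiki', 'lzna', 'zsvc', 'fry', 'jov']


Compare strings character by character (the first differing letter decides):
  'fry' < 'jov' since 'f' < 'j' at position 1
  'jov' < 'lzna' since 'j' < 'l' at position 1
  'lzna' < 'zqiki' since 'l' < 'z' at position 1
  'zqiki' < 'zsvc' since 'q' < 's' at position 2
Chaining these comparisons gives the alphabetical order.
Final answer: ['fry', 'jov', 'lzna', 'zqiki', 'zsvc']


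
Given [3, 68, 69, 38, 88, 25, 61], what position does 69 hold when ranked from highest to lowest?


Sort descending: [88, 69, 68, 61, 38, 25, 3]
Find 69 in the sorted list.
69 is at position 2.
Final answer: 2


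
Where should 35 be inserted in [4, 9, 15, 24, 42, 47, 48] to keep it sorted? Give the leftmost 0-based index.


List is sorted: [4, 9, 15, 24, 42, 47, 48]
We need the leftmost position where 35 can be inserted, i.e. the first index whose element is >= 35 (or the end of the list if none is).
Binary search with low=0, high=7 (0-based indices):
  low=0, high=7, mid=3: a[3]=24 < 35, so low = 4
  low=4, high=7, mid=5: a[5]=47 >= 35, so high = 5
  low=4, high=5, mid=4: a[4]=42 >= 35, so high = 4
Now low = high = 4, so the insertion index is 4.
Final answer: 4


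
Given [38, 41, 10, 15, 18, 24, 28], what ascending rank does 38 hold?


Sort ascending: [10, 15, 18, 24, 28, 38, 41]
Find 38 in the sorted list.
38 is at position 6 (1-indexed).
Final answer: 6


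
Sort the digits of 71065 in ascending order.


The number 71065 has digits: 7, 1, 0, 6, 5
Sorted: 0, 1, 5, 6, 7
Joining the sorted digits gives the result.
Final answer: 01567


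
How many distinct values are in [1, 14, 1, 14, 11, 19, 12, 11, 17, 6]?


List all unique values:
Distinct values: [1, 6, 11, 12, 14, 17, 19]
Count = 7
Final answer: 7


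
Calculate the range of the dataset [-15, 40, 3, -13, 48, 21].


Maximum value: 48
Minimum value: -15
Range = 48 - (-15) = 63
Final answer: 63


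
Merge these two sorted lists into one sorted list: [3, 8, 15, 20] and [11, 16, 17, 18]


List A: [3, 8, 15, 20]
List B: [11, 16, 17, 18]
Repeatedly compare the front elements and take the smaller:
  3 vs 11 -> take 3
  8 vs 11 -> take 8
  15 vs 11 -> take 11
  15 vs 16 -> take 15
  20 vs 16 -> take 16
  20 vs 17 -> take 17
  20 vs 18 -> take 18
  B is exhausted; append the rest of A: [20]
Final answer: [3, 8, 11, 15, 16, 17, 18, 20]


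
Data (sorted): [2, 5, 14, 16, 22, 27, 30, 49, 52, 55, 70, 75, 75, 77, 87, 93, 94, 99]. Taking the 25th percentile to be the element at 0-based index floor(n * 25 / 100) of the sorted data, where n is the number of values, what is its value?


The dataset has n = 18 elements.
Index = floor(18 * 25 / 100) = floor(450 / 100) = floor(4.5) = 4
Counting from index 0 in the sorted data, the element at index 4 is 22.
Final answer: 22


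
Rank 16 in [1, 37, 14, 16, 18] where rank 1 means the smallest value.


Sort ascending: [1, 14, 16, 18, 37]
Find 16 in the sorted list.
16 is at position 3 (1-indexed).
Final answer: 3


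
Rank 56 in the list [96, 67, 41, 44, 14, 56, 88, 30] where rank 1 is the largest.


Sort descending: [96, 88, 67, 56, 44, 41, 30, 14]
Find 56 in the sorted list.
56 is at position 4.
Final answer: 4


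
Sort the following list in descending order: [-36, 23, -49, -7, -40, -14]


Original list: [-36, 23, -49, -7, -40, -14]
Repeatedly take the largest remaining element:
  Remaining [-36, 23, -49, -7, -40, -14] -> largest is 23
  Remaining [-36, -49, -7, -40, -14] -> largest is -7
  Remaining [-36, -49, -40, -14] -> largest is -14
  Remaining [-36, -49, -40] -> largest is -36
  Remaining [-49, -40] -> largest is -40
  Remaining [-49] -> largest is -49
Collecting the picks in order gives the descending list.
Final answer: [23, -7, -14, -36, -40, -49]


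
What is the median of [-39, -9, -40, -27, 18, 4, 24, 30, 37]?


First, sort the list: [-40, -39, -27, -9, 4, 18, 24, 30, 37]
The list has 9 elements (odd count).
The middle index is 4 (0-based), and the element there is 4.
Final answer: 4


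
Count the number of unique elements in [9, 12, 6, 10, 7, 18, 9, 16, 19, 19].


List all unique values:
Distinct values: [6, 7, 9, 10, 12, 16, 18, 19]
Count = 8
Final answer: 8


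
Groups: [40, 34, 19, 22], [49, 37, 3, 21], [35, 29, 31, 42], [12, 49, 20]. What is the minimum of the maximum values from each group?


Find max of each group:
  Group 1: [40, 34, 19, 22] -> max = 40
  Group 2: [49, 37, 3, 21] -> max = 49
  Group 3: [35, 29, 31, 42] -> max = 42
  Group 4: [12, 49, 20] -> max = 49
Maxes: [40, 49, 42, 49]
Minimum of maxes = 40
Final answer: 40


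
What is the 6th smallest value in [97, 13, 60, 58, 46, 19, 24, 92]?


Sort ascending: [13, 19, 24, 46, 58, 60, 92, 97]
The 6th element (1-indexed) is at index 5.
Value = 60
Final answer: 60


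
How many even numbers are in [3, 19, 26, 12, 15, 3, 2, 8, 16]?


Check each element:
  3 is odd
  19 is odd
  26 is even
  12 is even
  15 is odd
  3 is odd
  2 is even
  8 is even
  16 is even
Evens: [26, 12, 2, 8, 16]
Count of evens = 5
Final answer: 5


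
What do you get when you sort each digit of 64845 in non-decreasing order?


The number 64845 has digits: 6, 4, 8, 4, 5
Sorted: 4, 4, 5, 6, 8
Joining the sorted digits gives the result.
Final answer: 44568


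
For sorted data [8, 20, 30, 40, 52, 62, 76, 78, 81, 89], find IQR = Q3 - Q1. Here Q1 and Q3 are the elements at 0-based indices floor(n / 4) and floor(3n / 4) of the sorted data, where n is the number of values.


The data has n = 10 elements.
Q1 index = floor(10 / 4) = floor(2.5) = 2; Q3 index = floor(3 * 10 / 4) = floor(7.5) = 7
Q1 = element at index 2 = 30
Q3 = element at index 7 = 78
IQR = 78 - 30 = 48
Final answer: 48


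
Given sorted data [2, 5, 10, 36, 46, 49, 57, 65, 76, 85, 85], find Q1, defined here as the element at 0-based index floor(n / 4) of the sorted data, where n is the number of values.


The list has n = 11 elements.
Q1 index = floor(11 / 4) = floor(2.75) = 2
Counting from index 0 in the sorted data, the element at index 2 is 10.
Final answer: 10


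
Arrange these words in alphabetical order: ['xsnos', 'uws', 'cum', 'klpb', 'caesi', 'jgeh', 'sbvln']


Compare strings character by character (the first differing letter decides):
  'caesi' < 'cum' since 'a' < 'u' at position 2
  'cum' < 'jgeh' since 'c' < 'j' at position 1
  'jgeh' < 'klpb' since 'j' < 'k' at position 1
  'klpb' < 'sbvln' since 'k' < 's' at position 1
  'sbvln' < 'uws' since 's' < 'u' at position 1
  'uws' < 'xsnos' since 'u' < 'x' at position 1
Chaining these comparisons gives the alphabetical order.
Final answer: ['caesi', 'cum', 'jgeh', 'klpb', 'sbvln', 'uws', 'xsnos']


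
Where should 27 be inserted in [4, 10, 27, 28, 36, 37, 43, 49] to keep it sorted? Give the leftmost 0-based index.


List is sorted: [4, 10, 27, 28, 36, 37, 43, 49]
We need the leftmost position where 27 can be inserted, i.e. the first index whose element is >= 27 (or the end of the list if none is).
Binary search with low=0, high=8 (0-based indices):
  low=0, high=8, mid=4: a[4]=36 >= 27, so high = 4
  low=0, high=4, mid=2: a[2]=27 >= 27, so high = 2
  low=0, high=2, mid=1: a[1]=10 < 27, so low = 2
Now low = high = 2, so the insertion index is 2.
Final answer: 2


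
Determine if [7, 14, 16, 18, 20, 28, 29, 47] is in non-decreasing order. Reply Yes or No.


Check consecutive pairs:
  7 <= 14? True
  14 <= 16? True
  16 <= 18? True
  18 <= 20? True
  20 <= 28? True
  28 <= 29? True
  29 <= 47? True
Every consecutive pair is in order, so the list is non-decreasing.
Final answer: Yes


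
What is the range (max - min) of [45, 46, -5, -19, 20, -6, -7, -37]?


Maximum value: 46
Minimum value: -37
Range = 46 - (-37) = 83
Final answer: 83


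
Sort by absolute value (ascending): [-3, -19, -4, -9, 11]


Compute absolute values:
  |-3| = 3
  |-19| = 19
  |-4| = 4
  |-9| = 9
  |11| = 11
Absolute values in increasing order: 3 < 4 < 9 < 11 < 19
Listing the original numbers in that order gives the answer.
Final answer: [-3, -4, -9, 11, -19]


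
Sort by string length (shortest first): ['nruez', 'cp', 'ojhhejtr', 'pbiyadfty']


Compute lengths:
  'nruez' has length 5
  'cp' has length 2
  'ojhhejtr' has length 8
  'pbiyadfty' has length 9
Lengths in increasing order: 2 < 5 < 8 < 9
Listing the words in that order gives the answer.
Final answer: ['cp', 'nruez', 'ojhhejtr', 'pbiyadfty']


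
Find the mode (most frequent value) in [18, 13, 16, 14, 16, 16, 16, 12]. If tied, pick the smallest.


Count the frequency of each value:
  12 appears 1 time(s)
  13 appears 1 time(s)
  14 appears 1 time(s)
  16 appears 4 time(s)
  18 appears 1 time(s)
Maximum frequency is 4.
Only 16 reaches that frequency, so it is the mode.
Final answer: 16


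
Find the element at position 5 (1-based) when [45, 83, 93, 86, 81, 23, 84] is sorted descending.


Sort descending: [93, 86, 84, 83, 81, 45, 23]
The 5th element (1-indexed) is at index 4.
Value = 81
Final answer: 81


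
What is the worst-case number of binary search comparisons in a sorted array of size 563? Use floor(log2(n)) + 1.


Binary search halves the search space each step.
Maximum comparisons = floor(log2(563)) + 1
log2(563) = 9.137
floor(log2(563)) = 9, so 9 + 1 = 10
Final answer: 10


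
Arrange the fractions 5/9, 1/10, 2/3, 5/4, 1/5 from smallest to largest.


Convert to decimal for comparison:
  5/9 = 0.5556
  1/10 = 0.1
  2/3 = 0.6667
  5/4 = 1.25
  1/5 = 0.2
Decimals in increasing order: 0.1 < 0.2 < 0.5556 < 0.6667 < 1.25
Writing each back as its fraction gives the sorted order.
Final answer: 1/10, 1/5, 5/9, 2/3, 5/4


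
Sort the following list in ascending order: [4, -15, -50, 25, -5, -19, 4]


Original list: [4, -15, -50, 25, -5, -19, 4]
Repeatedly take the smallest remaining element:
  Remaining [4, -15, -50, 25, -5, -19, 4] -> smallest is -50
  Remaining [4, -15, 25, -5, -19, 4] -> smallest is -19
  Remaining [4, -15, 25, -5, 4] -> smallest is -15
  Remaining [4, 25, -5, 4] -> smallest is -5
  Remaining [4, 25, 4] -> smallest is 4
  Remaining [25, 4] -> smallest is 4
  Remaining [25] -> smallest is 25
Collecting the picks in order gives the sorted list.
Final answer: [-50, -19, -15, -5, 4, 4, 25]


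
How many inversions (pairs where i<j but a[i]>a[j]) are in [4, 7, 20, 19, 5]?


For each element, count the later elements that are smaller than it:
  4 (index 0): smaller elements after it = [] -> 0
  7 (index 1): smaller elements after it = [5] -> 1
  20 (index 2): smaller elements after it = [19, 5] -> 2
  19 (index 3): smaller elements after it = [5] -> 1
Total inversions = 0 + 1 + 2 + 1 = 4
Final answer: 4


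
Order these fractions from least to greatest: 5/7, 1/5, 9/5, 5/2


Convert to decimal for comparison:
  5/7 = 0.7143
  1/5 = 0.2
  9/5 = 1.8
  5/2 = 2.5
Decimals in increasing order: 0.2 < 0.7143 < 1.8 < 2.5
Writing each back as its fraction gives the sorted order.
Final answer: 1/5, 5/7, 9/5, 5/2


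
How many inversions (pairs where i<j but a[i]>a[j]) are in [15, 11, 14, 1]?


For each element, count the later elements that are smaller than it:
  15 (index 0): smaller elements after it = [11, 14, 1] -> 3
  11 (index 1): smaller elements after it = [1] -> 1
  14 (index 2): smaller elements after it = [1] -> 1
Total inversions = 3 + 1 + 1 = 5
Final answer: 5


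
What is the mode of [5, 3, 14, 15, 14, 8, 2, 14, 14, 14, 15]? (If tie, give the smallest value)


Count the frequency of each value:
  2 appears 1 time(s)
  3 appears 1 time(s)
  5 appears 1 time(s)
  8 appears 1 time(s)
  14 appears 5 time(s)
  15 appears 2 time(s)
Maximum frequency is 5.
Only 14 reaches that frequency, so it is the mode.
Final answer: 14


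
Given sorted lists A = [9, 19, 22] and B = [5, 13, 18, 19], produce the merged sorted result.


List A: [9, 19, 22]
List B: [5, 13, 18, 19]
Repeatedly compare the front elements and take the smaller:
  9 vs 5 -> take 5
  9 vs 13 -> take 9
  19 vs 13 -> take 13
  19 vs 18 -> take 18
  19 vs 19 -> take 19
  22 vs 19 -> take 19
  B is exhausted; append the rest of A: [22]
Final answer: [5, 9, 13, 18, 19, 19, 22]


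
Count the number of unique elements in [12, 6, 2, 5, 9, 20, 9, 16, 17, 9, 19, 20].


List all unique values:
Distinct values: [2, 5, 6, 9, 12, 16, 17, 19, 20]
Count = 9
Final answer: 9


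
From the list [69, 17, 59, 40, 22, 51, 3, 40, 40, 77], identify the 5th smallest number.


Sort ascending: [3, 17, 22, 40, 40, 40, 51, 59, 69, 77]
The 5th element (1-indexed) is at index 4.
Value = 40
Final answer: 40


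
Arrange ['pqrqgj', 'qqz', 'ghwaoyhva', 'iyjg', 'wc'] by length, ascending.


Compute lengths:
  'pqrqgj' has length 6
  'qqz' has length 3
  'ghwaoyhva' has length 9
  'iyjg' has length 4
  'wc' has length 2
Lengths in increasing order: 2 < 3 < 4 < 6 < 9
Listing the words in that order gives the answer.
Final answer: ['wc', 'qqz', 'iyjg', 'pqrqgj', 'ghwaoyhva']


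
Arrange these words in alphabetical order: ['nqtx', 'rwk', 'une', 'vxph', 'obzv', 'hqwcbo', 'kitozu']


Compare strings character by character (the first differing letter decides):
  'hqwcbo' < 'kitozu' since 'h' < 'k' at position 1
  'kitozu' < 'nqtx' since 'k' < 'n' at position 1
  'nqtx' < 'obzv' since 'n' < 'o' at position 1
  'obzv' < 'rwk' since 'o' < 'r' at position 1
  'rwk' < 'une' since 'r' < 'u' at position 1
  'une' < 'vxph' since 'u' < 'v' at position 1
Chaining these comparisons gives the alphabetical order.
Final answer: ['hqwcbo', 'kitozu', 'nqtx', 'obzv', 'rwk', 'une', 'vxph']


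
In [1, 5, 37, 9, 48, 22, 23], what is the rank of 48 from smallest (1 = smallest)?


Sort ascending: [1, 5, 9, 22, 23, 37, 48]
Find 48 in the sorted list.
48 is at position 7 (1-indexed).
Final answer: 7


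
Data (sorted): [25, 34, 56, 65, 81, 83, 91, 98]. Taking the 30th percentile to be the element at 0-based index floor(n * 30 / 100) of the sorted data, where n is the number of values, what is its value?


The dataset has n = 8 elements.
Index = floor(8 * 30 / 100) = floor(240 / 100) = floor(2.4) = 2
Counting from index 0 in the sorted data, the element at index 2 is 56.
Final answer: 56


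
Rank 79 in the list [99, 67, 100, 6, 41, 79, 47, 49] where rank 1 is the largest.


Sort descending: [100, 99, 79, 67, 49, 47, 41, 6]
Find 79 in the sorted list.
79 is at position 3.
Final answer: 3


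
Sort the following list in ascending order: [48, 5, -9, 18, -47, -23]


Original list: [48, 5, -9, 18, -47, -23]
Repeatedly take the smallest remaining element:
  Remaining [48, 5, -9, 18, -47, -23] -> smallest is -47
  Remaining [48, 5, -9, 18, -23] -> smallest is -23
  Remaining [48, 5, -9, 18] -> smallest is -9
  Remaining [48, 5, 18] -> smallest is 5
  Remaining [48, 18] -> smallest is 18
  Remaining [48] -> smallest is 48
Collecting the picks in order gives the sorted list.
Final answer: [-47, -23, -9, 5, 18, 48]


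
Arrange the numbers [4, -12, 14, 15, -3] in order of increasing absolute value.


Compute absolute values:
  |4| = 4
  |-12| = 12
  |14| = 14
  |15| = 15
  |-3| = 3
Absolute values in increasing order: 3 < 4 < 12 < 14 < 15
Listing the original numbers in that order gives the answer.
Final answer: [-3, 4, -12, 14, 15]


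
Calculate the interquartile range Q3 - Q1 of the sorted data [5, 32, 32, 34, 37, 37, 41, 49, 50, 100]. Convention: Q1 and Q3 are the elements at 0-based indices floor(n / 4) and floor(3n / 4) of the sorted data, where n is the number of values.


The data has n = 10 elements.
Q1 index = floor(10 / 4) = floor(2.5) = 2; Q3 index = floor(3 * 10 / 4) = floor(7.5) = 7
Q1 = element at index 2 = 32
Q3 = element at index 7 = 49
IQR = 49 - 32 = 17
Final answer: 17


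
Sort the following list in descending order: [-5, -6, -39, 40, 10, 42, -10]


Original list: [-5, -6, -39, 40, 10, 42, -10]
Repeatedly take the largest remaining element:
  Remaining [-5, -6, -39, 40, 10, 42, -10] -> largest is 42
  Remaining [-5, -6, -39, 40, 10, -10] -> largest is 40
  Remaining [-5, -6, -39, 10, -10] -> largest is 10
  Remaining [-5, -6, -39, -10] -> largest is -5
  Remaining [-6, -39, -10] -> largest is -6
  Remaining [-39, -10] -> largest is -10
  Remaining [-39] -> largest is -39
Collecting the picks in order gives the descending list.
Final answer: [42, 40, 10, -5, -6, -10, -39]


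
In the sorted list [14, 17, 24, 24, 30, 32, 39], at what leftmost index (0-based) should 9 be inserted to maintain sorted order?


List is sorted: [14, 17, 24, 24, 30, 32, 39]
We need the leftmost position where 9 can be inserted, i.e. the first index whose element is >= 9 (or the end of the list if none is).
Binary search with low=0, high=7 (0-based indices):
  low=0, high=7, mid=3: a[3]=24 >= 9, so high = 3
  low=0, high=3, mid=1: a[1]=17 >= 9, so high = 1
  low=0, high=1, mid=0: a[0]=14 >= 9, so high = 0
Now low = high = 0, so the insertion index is 0.
Final answer: 0


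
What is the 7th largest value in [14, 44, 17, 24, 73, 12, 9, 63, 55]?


Sort descending: [73, 63, 55, 44, 24, 17, 14, 12, 9]
The 7th element (1-indexed) is at index 6.
Value = 14
Final answer: 14


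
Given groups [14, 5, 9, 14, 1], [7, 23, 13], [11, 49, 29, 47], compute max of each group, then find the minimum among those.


Find max of each group:
  Group 1: [14, 5, 9, 14, 1] -> max = 14
  Group 2: [7, 23, 13] -> max = 23
  Group 3: [11, 49, 29, 47] -> max = 49
Maxes: [14, 23, 49]
Minimum of maxes = 14
Final answer: 14


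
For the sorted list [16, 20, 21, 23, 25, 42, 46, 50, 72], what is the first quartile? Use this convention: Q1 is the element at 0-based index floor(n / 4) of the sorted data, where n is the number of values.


The list has n = 9 elements.
Q1 index = floor(9 / 4) = floor(2.25) = 2
Counting from index 0 in the sorted data, the element at index 2 is 21.
Final answer: 21


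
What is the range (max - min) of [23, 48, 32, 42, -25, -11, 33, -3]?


Maximum value: 48
Minimum value: -25
Range = 48 - (-25) = 73
Final answer: 73


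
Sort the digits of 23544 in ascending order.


The number 23544 has digits: 2, 3, 5, 4, 4
Sorted: 2, 3, 4, 4, 5
Joining the sorted digits gives the result.
Final answer: 23445


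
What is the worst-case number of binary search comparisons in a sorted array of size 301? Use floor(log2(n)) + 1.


Binary search halves the search space each step.
Maximum comparisons = floor(log2(301)) + 1
log2(301) = 8.2336
floor(log2(301)) = 8, so 8 + 1 = 9
Final answer: 9


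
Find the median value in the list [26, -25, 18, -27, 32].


First, sort the list: [-27, -25, 18, 26, 32]
The list has 5 elements (odd count).
The middle index is 2 (0-based), and the element there is 18.
Final answer: 18


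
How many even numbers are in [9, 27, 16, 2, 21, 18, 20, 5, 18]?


Check each element:
  9 is odd
  27 is odd
  16 is even
  2 is even
  21 is odd
  18 is even
  20 is even
  5 is odd
  18 is even
Evens: [16, 2, 18, 20, 18]
Count of evens = 5
Final answer: 5


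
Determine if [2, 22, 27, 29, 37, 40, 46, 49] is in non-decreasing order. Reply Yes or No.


Check consecutive pairs:
  2 <= 22? True
  22 <= 27? True
  27 <= 29? True
  29 <= 37? True
  37 <= 40? True
  40 <= 46? True
  46 <= 49? True
Every consecutive pair is in order, so the list is non-decreasing.
Final answer: Yes


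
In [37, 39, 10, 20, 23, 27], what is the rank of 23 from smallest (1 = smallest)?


Sort ascending: [10, 20, 23, 27, 37, 39]
Find 23 in the sorted list.
23 is at position 3 (1-indexed).
Final answer: 3


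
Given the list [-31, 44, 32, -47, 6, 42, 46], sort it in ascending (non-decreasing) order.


Original list: [-31, 44, 32, -47, 6, 42, 46]
Repeatedly take the smallest remaining element:
  Remaining [-31, 44, 32, -47, 6, 42, 46] -> smallest is -47
  Remaining [-31, 44, 32, 6, 42, 46] -> smallest is -31
  Remaining [44, 32, 6, 42, 46] -> smallest is 6
  Remaining [44, 32, 42, 46] -> smallest is 32
  Remaining [44, 42, 46] -> smallest is 42
  Remaining [44, 46] -> smallest is 44
  Remaining [46] -> smallest is 46
Collecting the picks in order gives the sorted list.
Final answer: [-47, -31, 6, 32, 42, 44, 46]


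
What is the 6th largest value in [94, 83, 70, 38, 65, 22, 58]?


Sort descending: [94, 83, 70, 65, 58, 38, 22]
The 6th element (1-indexed) is at index 5.
Value = 38
Final answer: 38


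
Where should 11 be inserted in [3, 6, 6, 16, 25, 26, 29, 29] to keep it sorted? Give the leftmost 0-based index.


List is sorted: [3, 6, 6, 16, 25, 26, 29, 29]
We need the leftmost position where 11 can be inserted, i.e. the first index whose element is >= 11 (or the end of the list if none is).
Binary search with low=0, high=8 (0-based indices):
  low=0, high=8, mid=4: a[4]=25 >= 11, so high = 4
  low=0, high=4, mid=2: a[2]=6 < 11, so low = 3
  low=3, high=4, mid=3: a[3]=16 >= 11, so high = 3
Now low = high = 3, so the insertion index is 3.
Final answer: 3


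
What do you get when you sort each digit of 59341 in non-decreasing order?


The number 59341 has digits: 5, 9, 3, 4, 1
Sorted: 1, 3, 4, 5, 9
Joining the sorted digits gives the result.
Final answer: 13459


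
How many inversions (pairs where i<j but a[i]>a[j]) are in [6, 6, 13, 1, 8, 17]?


For each element, count the later elements that are smaller than it:
  6 (index 0): smaller elements after it = [1] -> 1
  6 (index 1): smaller elements after it = [1] -> 1
  13 (index 2): smaller elements after it = [1, 8] -> 2
  1 (index 3): smaller elements after it = [] -> 0
  8 (index 4): smaller elements after it = [] -> 0
Total inversions = 1 + 1 + 2 + 0 + 0 = 4
Final answer: 4


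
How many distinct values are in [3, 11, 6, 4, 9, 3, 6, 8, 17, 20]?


List all unique values:
Distinct values: [3, 4, 6, 8, 9, 11, 17, 20]
Count = 8
Final answer: 8


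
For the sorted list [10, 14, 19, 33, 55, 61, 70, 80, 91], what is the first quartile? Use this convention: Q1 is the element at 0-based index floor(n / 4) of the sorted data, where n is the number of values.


The list has n = 9 elements.
Q1 index = floor(9 / 4) = floor(2.25) = 2
Counting from index 0 in the sorted data, the element at index 2 is 19.
Final answer: 19


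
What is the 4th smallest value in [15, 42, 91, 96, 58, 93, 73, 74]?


Sort ascending: [15, 42, 58, 73, 74, 91, 93, 96]
The 4th element (1-indexed) is at index 3.
Value = 73
Final answer: 73


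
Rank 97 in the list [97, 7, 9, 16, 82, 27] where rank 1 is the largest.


Sort descending: [97, 82, 27, 16, 9, 7]
Find 97 in the sorted list.
97 is at position 1.
Final answer: 1


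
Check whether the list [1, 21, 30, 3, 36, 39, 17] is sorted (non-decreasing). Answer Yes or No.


Check consecutive pairs:
  1 <= 21? True
  21 <= 30? True
  30 <= 3? False
  3 <= 36? True
  36 <= 39? True
  39 <= 17? False
2 consecutive pair(s) are out of order, so the list is not sorted.
Final answer: No


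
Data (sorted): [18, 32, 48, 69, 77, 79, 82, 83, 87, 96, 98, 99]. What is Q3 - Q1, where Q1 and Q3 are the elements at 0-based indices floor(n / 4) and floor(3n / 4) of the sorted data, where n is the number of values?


The data has n = 12 elements.
Q1 index = floor(12 / 4) = floor(3) = 3; Q3 index = floor(3 * 12 / 4) = floor(9) = 9
Q1 = element at index 3 = 69
Q3 = element at index 9 = 96
IQR = 96 - 69 = 27
Final answer: 27


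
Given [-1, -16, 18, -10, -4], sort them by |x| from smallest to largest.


Compute absolute values:
  |-1| = 1
  |-16| = 16
  |18| = 18
  |-10| = 10
  |-4| = 4
Absolute values in increasing order: 1 < 4 < 10 < 16 < 18
Listing the original numbers in that order gives the answer.
Final answer: [-1, -4, -10, -16, 18]


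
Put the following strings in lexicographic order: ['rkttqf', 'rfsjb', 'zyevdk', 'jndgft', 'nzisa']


Compare strings character by character (the first differing letter decides):
  'jndgft' < 'nzisa' since 'j' < 'n' at position 1
  'nzisa' < 'rfsjb' since 'n' < 'r' at position 1
  'rfsjb' < 'rkttqf' since 'f' < 'k' at position 2
  'rkttqf' < 'zyevdk' since 'r' < 'z' at position 1
Chaining these comparisons gives the alphabetical order.
Final answer: ['jndgft', 'nzisa', 'rfsjb', 'rkttqf', 'zyevdk']


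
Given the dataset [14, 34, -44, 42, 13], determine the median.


First, sort the list: [-44, 13, 14, 34, 42]
The list has 5 elements (odd count).
The middle index is 2 (0-based), and the element there is 14.
Final answer: 14


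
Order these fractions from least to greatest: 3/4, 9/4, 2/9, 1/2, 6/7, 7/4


Convert to decimal for comparison:
  3/4 = 0.75
  9/4 = 2.25
  2/9 = 0.2222
  1/2 = 0.5
  6/7 = 0.8571
  7/4 = 1.75
Decimals in increasing order: 0.2222 < 0.5 < 0.75 < 0.8571 < 1.75 < 2.25
Writing each back as its fraction gives the sorted order.
Final answer: 2/9, 1/2, 3/4, 6/7, 7/4, 9/4
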